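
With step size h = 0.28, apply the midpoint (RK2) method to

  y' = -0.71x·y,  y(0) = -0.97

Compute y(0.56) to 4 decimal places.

-0.8665

Midpoint: k1 = f(x_n, y_n); k2 = f(x_n + h/2, y_n + (h/2)·k1); y_{n+1} = y_n + h·k2.
x=0.000000, y=-0.970000:
  k1 = f(0.000000, -0.970000) = 0.000000
  k2 = f(0.140000, -0.970000) = 0.096418
  y ← -0.970000 + 0.28·0.096418 = -0.943003
x=0.280000, y=-0.943003:
  k1 = f(0.280000, -0.943003) = 0.187469
  k2 = f(0.420000, -0.916757) = 0.273377
  y ← -0.943003 + 0.28·0.273377 = -0.866457
y(0.56) ≈ -0.8665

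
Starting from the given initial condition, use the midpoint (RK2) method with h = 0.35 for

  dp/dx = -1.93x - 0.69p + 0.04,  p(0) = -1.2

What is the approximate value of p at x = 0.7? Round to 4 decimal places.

-1.1417

Midpoint: k1 = f(x_n, p_n); k2 = f(x_n + h/2, p_n + (h/2)·k1); p_{n+1} = p_n + h·k2.
x=0.000000, p=-1.200000:
  k1 = f(0.000000, -1.200000) = 0.868000
  k2 = f(0.175000, -1.048100) = 0.425439
  p ← -1.200000 + 0.35·0.425439 = -1.051096
x=0.350000, p=-1.051096:
  k1 = f(0.350000, -1.051096) = 0.089756
  k2 = f(0.525000, -1.035389) = -0.258832
  p ← -1.051096 + 0.35·(-0.258832) = -1.141687
p(0.7) ≈ -1.1417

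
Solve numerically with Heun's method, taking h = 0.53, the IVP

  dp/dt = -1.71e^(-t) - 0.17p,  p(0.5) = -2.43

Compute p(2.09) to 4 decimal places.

Heun: k1 = f(t_n, p_n); k2 = f(t_n + h, p_n + h·k1); p_{n+1} = p_n + (h/2)·(k1 + k2).
t=0.500000, p=-2.430000:
  k1 = f(0.500000, -2.430000) = -0.624067
  k2 = f(1.030000, -2.760756) = -0.141153
  p ← -2.430000 + (0.53/2)·(-0.624067 + (-0.141153)) = -2.632784
t=1.030000, p=-2.632784:
  k1 = f(1.030000, -2.632784) = -0.162909
  k2 = f(1.560000, -2.719125) = 0.102919
  p ← -2.632784 + (0.53/2)·(-0.162909 + 0.102919) = -2.648681
t=1.560000, p=-2.648681:
  k1 = f(1.560000, -2.648681) = 0.090943
  k2 = f(2.090000, -2.600481) = 0.230577
  p ← -2.648681 + (0.53/2)·(0.090943 + 0.230577) = -2.563478
p(2.09) ≈ -2.5635

-2.5635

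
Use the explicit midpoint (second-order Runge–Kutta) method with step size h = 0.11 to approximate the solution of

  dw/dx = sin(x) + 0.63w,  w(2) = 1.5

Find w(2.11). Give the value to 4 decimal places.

1.7084

Midpoint: k1 = f(x_n, w_n); k2 = f(x_n + h/2, w_n + (h/2)·k1); w_{n+1} = w_n + h·k2.
x=2.000000, w=1.500000:
  k1 = f(2.000000, 1.500000) = 1.854297
  k2 = f(2.055000, 1.601986) = 1.894297
  w ← 1.500000 + 0.11·1.894297 = 1.708373
w(2.11) ≈ 1.7084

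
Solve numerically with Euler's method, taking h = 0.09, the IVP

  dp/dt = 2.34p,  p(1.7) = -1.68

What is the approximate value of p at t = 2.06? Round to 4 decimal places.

-3.6084

Euler: p_{n+1} = p_n + h·f(t_n, p_n).
t=1.700000, p=-1.680000: f=-3.931200 → p ← -1.680000 + 0.09·(-3.931200) = -2.033808
t=1.790000, p=-2.033808: f=-4.759111 → p ← -2.033808 + 0.09·(-4.759111) = -2.462128
t=1.880000, p=-2.462128: f=-5.761379 → p ← -2.462128 + 0.09·(-5.761379) = -2.980652
t=1.970000, p=-2.980652: f=-6.974726 → p ← -2.980652 + 0.09·(-6.974726) = -3.608377
p(2.06) ≈ -3.6084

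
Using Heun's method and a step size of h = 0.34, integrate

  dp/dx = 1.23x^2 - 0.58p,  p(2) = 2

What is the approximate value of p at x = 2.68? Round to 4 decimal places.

5.2667

Heun: k1 = f(x_n, p_n); k2 = f(x_n + h, p_n + h·k1); p_{n+1} = p_n + (h/2)·(k1 + k2).
x=2.000000, p=2.000000:
  k1 = f(2.000000, 2.000000) = 3.760000
  k2 = f(2.340000, 3.278400) = 4.833516
  p ← 2.000000 + (0.34/2)·(3.760000 + 4.833516) = 3.460898
x=2.340000, p=3.460898:
  k1 = f(2.340000, 3.460898) = 4.727667
  k2 = f(2.680000, 5.068305) = 5.894735
  p ← 3.460898 + (0.34/2)·(4.727667 + 5.894735) = 5.266706
p(2.68) ≈ 5.2667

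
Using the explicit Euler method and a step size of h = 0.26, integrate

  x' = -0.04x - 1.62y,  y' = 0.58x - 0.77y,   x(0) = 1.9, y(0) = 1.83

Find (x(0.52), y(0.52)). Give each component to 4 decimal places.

Euler on (x,y): x_{n+1} = x_n + h·x', y_{n+1} = y_n + h·y'.
0.000000: (1.900000, 1.830000); f=(-3.040600, -0.307100) → (1.109444, 1.750154)
0.260000: (1.109444, 1.750154); f=(-2.879627, -0.704141) → (0.360741, 1.567077)
(x(0.52), y(0.52)) ≈ (0.3607, 1.5671)

0.3607, 1.5671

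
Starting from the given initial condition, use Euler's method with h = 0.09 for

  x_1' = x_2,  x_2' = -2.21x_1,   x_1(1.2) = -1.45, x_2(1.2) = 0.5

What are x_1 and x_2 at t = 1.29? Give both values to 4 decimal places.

Euler on (x_1,x_2): x_1_{n+1} = x_1_n + h·x_1', x_2_{n+1} = x_2_n + h·x_2'.
1.200000: (-1.450000, 0.500000); f=(0.500000, 3.204500) → (-1.405000, 0.788405)
(x_1(1.29), x_2(1.29)) ≈ (-1.4050, 0.7884)

-1.4050, 0.7884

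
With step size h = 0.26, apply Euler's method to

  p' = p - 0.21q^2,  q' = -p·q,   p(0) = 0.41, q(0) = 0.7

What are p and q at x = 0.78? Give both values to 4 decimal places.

0.7345, 0.4612

Euler on (p,q): p_{n+1} = p_n + h·p', q_{n+1} = q_n + h·q'.
0.000000: (0.410000, 0.700000); f=(0.307100, -0.287000) → (0.489846, 0.625380)
0.260000: (0.489846, 0.625380); f=(0.407715, -0.306340) → (0.595852, 0.545732)
0.520000: (0.595852, 0.545732); f=(0.533309, -0.325175) → (0.734512, 0.461186)
(p(0.78), q(0.78)) ≈ (0.7345, 0.4612)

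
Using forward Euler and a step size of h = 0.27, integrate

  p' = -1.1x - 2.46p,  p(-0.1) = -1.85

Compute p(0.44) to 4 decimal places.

Euler: p_{n+1} = p_n + h·f(x_n, p_n).
x=-0.100000, p=-1.850000: f=4.661000 → p ← -1.850000 + 0.27·4.661000 = -0.591530
x=0.170000, p=-0.591530: f=1.268164 → p ← -0.591530 + 0.27·1.268164 = -0.249126
p(0.44) ≈ -0.2491

-0.2491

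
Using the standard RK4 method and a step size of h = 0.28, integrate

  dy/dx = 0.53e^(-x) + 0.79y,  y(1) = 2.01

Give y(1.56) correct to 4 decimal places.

3.2357

RK4: k1 = f(x_n, y_n); k2 = f(x_n + h/2, y_n + (h/2)·k1); k3 = f(x_n + h/2, y_n + (h/2)·k2); k4 = f(x_n + h, y_n + h·k3); y_{n+1} = y_n + (h/6)·(k1 + 2k2 + 2k3 + k4).
x=1.000000, y=2.010000:
  k1 = f(1.000000, 2.010000) = 1.782876
  k2 = f(1.140000, 2.259603) = 1.954590
  k3 = f(1.140000, 2.283643) = 1.973582
  k4 = f(1.280000, 2.562603) = 2.171816
  y ← 2.010000 + (0.28/6)·(k1 + 2k2 + 2k3 + k4) = 2.561182
x=1.280000, y=2.561182:
  k1 = f(1.280000, 2.561182) = 2.170693
  k2 = f(1.420000, 2.865079) = 2.391521
  k3 = f(1.420000, 2.895995) = 2.415944
  k4 = f(1.560000, 3.237646) = 2.669112
  y ← 2.561182 + (0.28/6)·(k1 + 2k2 + 2k3 + k4) = 3.235736
y(1.56) ≈ 3.2357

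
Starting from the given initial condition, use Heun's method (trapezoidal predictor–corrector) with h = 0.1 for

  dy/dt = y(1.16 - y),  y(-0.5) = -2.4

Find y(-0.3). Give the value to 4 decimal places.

-6.0413

Heun: k1 = f(t_n, y_n); k2 = f(t_n + h, y_n + h·k1); y_{n+1} = y_n + (h/2)·(k1 + k2).
t=-0.500000, y=-2.400000:
  k1 = f(-0.500000, -2.400000) = -8.544000
  k2 = f(-0.400000, -3.254400) = -14.366223
  y ← -2.400000 + (0.1/2)·(-8.544000 + (-14.366223)) = -3.545511
t=-0.400000, y=-3.545511:
  k1 = f(-0.400000, -3.545511) = -16.683442
  k2 = f(-0.300000, -5.213855) = -33.232360
  y ← -3.545511 + (0.1/2)·(-16.683442 + (-33.232360)) = -6.041301
y(-0.3) ≈ -6.0413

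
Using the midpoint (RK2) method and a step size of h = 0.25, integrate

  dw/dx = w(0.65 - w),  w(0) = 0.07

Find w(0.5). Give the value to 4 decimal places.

Midpoint: k1 = f(x_n, w_n); k2 = f(x_n + h/2, w_n + (h/2)·k1); w_{n+1} = w_n + h·k2.
x=0.000000, w=0.070000:
  k1 = f(0.000000, 0.070000) = 0.040600
  k2 = f(0.125000, 0.075075) = 0.043162
  w ← 0.070000 + 0.25·0.043162 = 0.080791
x=0.250000, w=0.080791:
  k1 = f(0.250000, 0.080791) = 0.045987
  k2 = f(0.375000, 0.086539) = 0.048761
  w ← 0.080791 + 0.25·0.048761 = 0.092981
w(0.5) ≈ 0.0930

0.0930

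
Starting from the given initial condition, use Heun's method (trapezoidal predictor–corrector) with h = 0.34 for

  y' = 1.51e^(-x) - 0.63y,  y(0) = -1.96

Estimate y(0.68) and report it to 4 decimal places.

-0.6974

Heun: k1 = f(x_n, y_n); k2 = f(x_n + h, y_n + h·k1); y_{n+1} = y_n + (h/2)·(k1 + k2).
x=0.000000, y=-1.960000:
  k1 = f(0.000000, -1.960000) = 2.744800
  k2 = f(0.340000, -1.026768) = 1.721637
  y ← -1.960000 + (0.34/2)·(2.744800 + 1.721637) = -1.200706
x=0.340000, y=-1.200706:
  k1 = f(0.340000, -1.200706) = 1.831218
  k2 = f(0.680000, -0.578092) = 1.129189
  y ← -1.200706 + (0.34/2)·(1.831218 + 1.129189) = -0.697436
y(0.68) ≈ -0.6974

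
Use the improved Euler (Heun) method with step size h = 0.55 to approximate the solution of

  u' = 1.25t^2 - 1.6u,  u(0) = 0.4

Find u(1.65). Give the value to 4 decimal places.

Heun: k1 = f(t_n, u_n); k2 = f(t_n + h, u_n + h·k1); u_{n+1} = u_n + (h/2)·(k1 + k2).
t=0.000000, u=0.400000:
  k1 = f(0.000000, 0.400000) = -0.640000
  k2 = f(0.550000, 0.048000) = 0.301325
  u ← 0.400000 + (0.55/2)·(-0.640000 + 0.301325) = 0.306864
t=0.550000, u=0.306864:
  k1 = f(0.550000, 0.306864) = -0.112858
  k2 = f(1.100000, 0.244792) = 1.120832
  u ← 0.306864 + (0.55/2)·(-0.112858 + 1.120832) = 0.584057
t=1.100000, u=0.584057:
  k1 = f(1.100000, 0.584057) = 0.578008
  k2 = f(1.650000, 0.901962) = 1.959986
  u ← 0.584057 + (0.55/2)·(0.578008 + 1.959986) = 1.282006
u(1.65) ≈ 1.2820

1.2820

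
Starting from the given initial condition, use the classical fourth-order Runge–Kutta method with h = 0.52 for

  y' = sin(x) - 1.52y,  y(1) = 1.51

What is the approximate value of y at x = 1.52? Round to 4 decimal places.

1.0295

RK4: k1 = f(x_n, y_n); k2 = f(x_n + h/2, y_n + (h/2)·k1); k3 = f(x_n + h/2, y_n + (h/2)·k2); k4 = f(x_n + h, y_n + h·k3); y_{n+1} = y_n + (h/6)·(k1 + 2k2 + 2k3 + k4).
x=1.000000, y=1.510000:
  k1 = f(1.000000, 1.510000) = -1.453729
  k2 = f(1.260000, 1.132030) = -0.768596
  k3 = f(1.260000, 1.310165) = -1.039361
  k4 = f(1.520000, 0.969533) = -0.474979
  y ← 1.510000 + (0.52/6)·(k1 + 2k2 + 2k3 + k4) = 1.029466
y(1.52) ≈ 1.0295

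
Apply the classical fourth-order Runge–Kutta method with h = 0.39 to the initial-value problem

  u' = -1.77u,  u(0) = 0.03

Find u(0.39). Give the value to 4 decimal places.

RK4: k1 = f(t_n, u_n); k2 = f(t_n + h/2, u_n + (h/2)·k1); k3 = f(t_n + h/2, u_n + (h/2)·k2); k4 = f(t_n + h, u_n + h·k3); u_{n+1} = u_n + (h/6)·(k1 + 2k2 + 2k3 + k4).
t=0.000000, u=0.030000:
  k1 = f(0.000000, 0.030000) = -0.053100
  k2 = f(0.195000, 0.019645) = -0.034773
  k3 = f(0.195000, 0.023219) = -0.041098
  k4 = f(0.390000, 0.013972) = -0.024730
  u ← 0.030000 + (0.39/6)·(k1 + 2k2 + 2k3 + k4) = 0.015078
u(0.39) ≈ 0.0151

0.0151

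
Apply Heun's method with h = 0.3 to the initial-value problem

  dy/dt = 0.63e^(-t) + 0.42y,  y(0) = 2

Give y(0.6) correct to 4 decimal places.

2.9024

Heun: k1 = f(t_n, y_n); k2 = f(t_n + h, y_n + h·k1); y_{n+1} = y_n + (h/2)·(k1 + k2).
t=0.000000, y=2.000000:
  k1 = f(0.000000, 2.000000) = 1.470000
  k2 = f(0.300000, 2.441000) = 1.491935
  y ← 2.000000 + (0.3/2)·(1.470000 + 1.491935) = 2.444290
t=0.300000, y=2.444290:
  k1 = f(0.300000, 2.444290) = 1.493317
  k2 = f(0.600000, 2.892286) = 1.560511
  y ← 2.444290 + (0.3/2)·(1.493317 + 1.560511) = 2.902365
y(0.6) ≈ 2.9024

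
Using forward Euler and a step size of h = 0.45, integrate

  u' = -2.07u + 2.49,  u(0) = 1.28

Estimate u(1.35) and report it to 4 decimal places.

Euler: u_{n+1} = u_n + h·f(x_n, u_n).
x=0.000000, u=1.280000: f=-0.159600 → u ← 1.280000 + 0.45·(-0.159600) = 1.208180
x=0.450000, u=1.208180: f=-0.010933 → u ← 1.208180 + 0.45·(-0.010933) = 1.203260
x=0.900000, u=1.203260: f=-0.000749 → u ← 1.203260 + 0.45·(-0.000749) = 1.202923
u(1.35) ≈ 1.2029

1.2029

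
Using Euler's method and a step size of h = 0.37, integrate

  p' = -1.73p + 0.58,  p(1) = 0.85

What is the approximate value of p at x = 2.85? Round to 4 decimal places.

Euler: p_{n+1} = p_n + h·f(x_n, p_n).
x=1.000000, p=0.850000: f=-0.890500 → p ← 0.850000 + 0.37·(-0.890500) = 0.520515
x=1.370000, p=0.520515: f=-0.320491 → p ← 0.520515 + 0.37·(-0.320491) = 0.401933
x=1.740000, p=0.401933: f=-0.115345 → p ← 0.401933 + 0.37·(-0.115345) = 0.359256
x=2.110000, p=0.359256: f=-0.041513 → p ← 0.359256 + 0.37·(-0.041513) = 0.343896
x=2.480000, p=0.343896: f=-0.014940 → p ← 0.343896 + 0.37·(-0.014940) = 0.338368
p(2.85) ≈ 0.3384

0.3384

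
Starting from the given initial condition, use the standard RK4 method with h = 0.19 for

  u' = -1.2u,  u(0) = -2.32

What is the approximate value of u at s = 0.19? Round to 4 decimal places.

RK4: k1 = f(s_n, u_n); k2 = f(s_n + h/2, u_n + (h/2)·k1); k3 = f(s_n + h/2, u_n + (h/2)·k2); k4 = f(s_n + h, u_n + h·k3); u_{n+1} = u_n + (h/6)·(k1 + 2k2 + 2k3 + k4).
s=0.000000, u=-2.320000:
  k1 = f(0.000000, -2.320000) = 2.784000
  k2 = f(0.095000, -2.055520) = 2.466624
  k3 = f(0.095000, -2.085671) = 2.502805
  k4 = f(0.190000, -1.844467) = 2.213360
  u ← -2.320000 + (0.19/6)·(k1 + 2k2 + 2k3 + k4) = -1.847020
u(0.19) ≈ -1.8470

-1.8470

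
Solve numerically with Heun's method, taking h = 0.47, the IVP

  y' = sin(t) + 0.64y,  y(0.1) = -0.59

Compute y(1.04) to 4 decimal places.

Heun: k1 = f(t_n, y_n); k2 = f(t_n + h, y_n + h·k1); y_{n+1} = y_n + (h/2)·(k1 + k2).
t=0.100000, y=-0.590000:
  k1 = f(0.100000, -0.590000) = -0.277767
  k2 = f(0.570000, -0.720550) = 0.078480
  y ← -0.590000 + (0.47/2)·(-0.277767 + 0.078480) = -0.636832
t=0.570000, y=-0.636832:
  k1 = f(0.570000, -0.636832) = 0.132059
  k2 = f(1.040000, -0.574764) = 0.494555
  y ← -0.636832 + (0.47/2)·(0.132059 + 0.494555) = -0.489578
y(1.04) ≈ -0.4896

-0.4896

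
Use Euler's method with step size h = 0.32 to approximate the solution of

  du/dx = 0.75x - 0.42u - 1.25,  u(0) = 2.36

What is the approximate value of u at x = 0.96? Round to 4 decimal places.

0.7047

Euler: u_{n+1} = u_n + h·f(x_n, u_n).
x=0.000000, u=2.360000: f=-2.241200 → u ← 2.360000 + 0.32·(-2.241200) = 1.642816
x=0.320000, u=1.642816: f=-1.699983 → u ← 1.642816 + 0.32·(-1.699983) = 1.098822
x=0.640000, u=1.098822: f=-1.231505 → u ← 1.098822 + 0.32·(-1.231505) = 0.704740
u(0.96) ≈ 0.7047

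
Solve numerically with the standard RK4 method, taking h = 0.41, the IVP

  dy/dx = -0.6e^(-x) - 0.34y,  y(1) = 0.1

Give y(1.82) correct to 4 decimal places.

RK4: k1 = f(x_n, y_n); k2 = f(x_n + h/2, y_n + (h/2)·k1); k3 = f(x_n + h/2, y_n + (h/2)·k2); k4 = f(x_n + h, y_n + h·k3); y_{n+1} = y_n + (h/6)·(k1 + 2k2 + 2k3 + k4).
x=1.000000, y=0.100000:
  k1 = f(1.000000, 0.100000) = -0.254728
  k2 = f(1.205000, 0.047781) = -0.196061
  k3 = f(1.205000, 0.059808) = -0.200150
  k4 = f(1.410000, 0.017939) = -0.152585
  y ← 0.100000 + (0.41/6)·(k1 + 2k2 + 2k3 + k4) = 0.018018
x=1.410000, y=0.018018:
  k1 = f(1.410000, 0.018018) = -0.152612
  k2 = f(1.615000, -0.013267) = -0.114824
  k3 = f(1.615000, -0.005521) = -0.117457
  k4 = f(1.820000, -0.030139) = -0.086968
  y ← 0.018018 + (0.41/6)·(k1 + 2k2 + 2k3 + k4) = -0.030098
y(1.82) ≈ -0.0301

-0.0301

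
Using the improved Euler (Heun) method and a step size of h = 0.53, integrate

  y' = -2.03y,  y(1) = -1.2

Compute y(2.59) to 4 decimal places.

Heun: k1 = f(t_n, y_n); k2 = f(t_n + h, y_n + h·k1); y_{n+1} = y_n + (h/2)·(k1 + k2).
t=1.000000, y=-1.200000:
  k1 = f(1.000000, -1.200000) = 2.436000
  k2 = f(1.530000, 0.091080) = -0.184892
  y ← -1.200000 + (0.53/2)·(2.436000 + (-0.184892)) = -0.603456
t=1.530000, y=-0.603456:
  k1 = f(1.530000, -0.603456) = 1.225017
  k2 = f(2.060000, 0.045802) = -0.092979
  y ← -0.603456 + (0.53/2)·(1.225017 + (-0.092979)) = -0.303466
t=2.060000, y=-0.303466:
  k1 = f(2.060000, -0.303466) = 0.616037
  k2 = f(2.590000, 0.023033) = -0.046757
  y ← -0.303466 + (0.53/2)·(0.616037 + (-0.046757)) = -0.152607
y(2.59) ≈ -0.1526

-0.1526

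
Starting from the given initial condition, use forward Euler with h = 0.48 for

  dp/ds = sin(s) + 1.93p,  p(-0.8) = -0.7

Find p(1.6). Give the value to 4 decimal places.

-23.1242

Euler: p_{n+1} = p_n + h·f(s_n, p_n).
s=-0.800000, p=-0.700000: f=-2.068356 → p ← -0.700000 + 0.48·(-2.068356) = -1.692811
s=-0.320000, p=-1.692811: f=-3.581692 → p ← -1.692811 + 0.48·(-3.581692) = -3.412023
s=0.160000, p=-3.412023: f=-6.425886 → p ← -3.412023 + 0.48·(-6.425886) = -6.496448
s=0.640000, p=-6.496448: f=-11.940950 → p ← -6.496448 + 0.48·(-11.940950) = -12.228104
s=1.120000, p=-12.228104: f=-22.700140 → p ← -12.228104 + 0.48·(-22.700140) = -23.124171
p(1.6) ≈ -23.1242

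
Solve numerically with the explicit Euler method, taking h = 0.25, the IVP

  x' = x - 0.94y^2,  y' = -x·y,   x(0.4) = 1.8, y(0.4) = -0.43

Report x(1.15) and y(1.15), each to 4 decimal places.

Euler on (x,y): x_{n+1} = x_n + h·x', y_{n+1} = y_n + h·y'.
0.400000: (1.800000, -0.430000); f=(1.626194, 0.774000) → (2.206549, -0.236500)
0.650000: (2.206549, -0.236500); f=(2.153972, 0.521849) → (2.745042, -0.106038)
0.900000: (2.745042, -0.106038); f=(2.734472, 0.291078) → (3.428660, -0.033268)
(x(1.15), y(1.15)) ≈ (3.4287, -0.0333)

3.4287, -0.0333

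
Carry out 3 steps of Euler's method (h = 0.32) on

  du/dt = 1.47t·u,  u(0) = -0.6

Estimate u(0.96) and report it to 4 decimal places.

Euler: u_{n+1} = u_n + h·f(t_n, u_n).
t=0.000000, u=-0.600000: f=0.000000 → u ← -0.600000 + 0.32·0.000000 = -0.600000
t=0.320000, u=-0.600000: f=-0.282240 → u ← -0.600000 + 0.32·(-0.282240) = -0.690317
t=0.640000, u=-0.690317: f=-0.649450 → u ← -0.690317 + 0.32·(-0.649450) = -0.898141
u(0.96) ≈ -0.8981

-0.8981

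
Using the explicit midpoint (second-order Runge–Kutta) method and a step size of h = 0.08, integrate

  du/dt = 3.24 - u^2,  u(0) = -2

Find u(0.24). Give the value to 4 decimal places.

-2.3059

Midpoint: k1 = f(t_n, u_n); k2 = f(t_n + h/2, u_n + (h/2)·k1); u_{n+1} = u_n + h·k2.
t=0.000000, u=-2.000000:
  k1 = f(0.000000, -2.000000) = -0.760000
  k2 = f(0.040000, -2.030400) = -0.882524
  u ← -2.000000 + 0.08·(-0.882524) = -2.070602
t=0.080000, u=-2.070602:
  k1 = f(0.080000, -2.070602) = -1.047392
  k2 = f(0.120000, -2.112498) = -1.222646
  u ← -2.070602 + 0.08·(-1.222646) = -2.168414
t=0.160000, u=-2.168414:
  k1 = f(0.160000, -2.168414) = -1.462018
  k2 = f(0.200000, -2.226894) = -1.719058
  u ← -2.168414 + 0.08·(-1.719058) = -2.305938
u(0.24) ≈ -2.3059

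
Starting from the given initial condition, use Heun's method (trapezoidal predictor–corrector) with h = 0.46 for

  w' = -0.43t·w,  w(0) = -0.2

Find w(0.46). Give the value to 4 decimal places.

-0.1909

Heun: k1 = f(t_n, w_n); k2 = f(t_n + h, w_n + h·k1); w_{n+1} = w_n + (h/2)·(k1 + k2).
t=0.000000, w=-0.200000:
  k1 = f(0.000000, -0.200000) = 0.000000
  k2 = f(0.460000, -0.200000) = 0.039560
  w ← -0.200000 + (0.46/2)·(0.000000 + 0.039560) = -0.190901
w(0.46) ≈ -0.1909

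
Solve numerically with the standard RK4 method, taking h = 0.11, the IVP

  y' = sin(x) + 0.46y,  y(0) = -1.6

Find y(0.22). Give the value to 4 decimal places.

RK4: k1 = f(x_n, y_n); k2 = f(x_n + h/2, y_n + (h/2)·k1); k3 = f(x_n + h/2, y_n + (h/2)·k2); k4 = f(x_n + h, y_n + h·k3); y_{n+1} = y_n + (h/6)·(k1 + 2k2 + 2k3 + k4).
x=0.000000, y=-1.600000:
  k1 = f(0.000000, -1.600000) = -0.736000
  k2 = f(0.055000, -1.640480) = -0.699649
  k3 = f(0.055000, -1.638481) = -0.698729
  k4 = f(0.110000, -1.676860) = -0.661577
  y ← -1.600000 + (0.11/6)·(k1 + 2k2 + 2k3 + k4) = -1.676896
x=0.110000, y=-1.676896:
  k1 = f(0.110000, -1.676896) = -0.661594
  k2 = f(0.165000, -1.713284) = -0.623858
  k3 = f(0.165000, -1.711208) = -0.622903
  k4 = f(0.220000, -1.745415) = -0.584661
  y ← -1.676896 + (0.11/6)·(k1 + 2k2 + 2k3 + k4) = -1.745459
y(0.22) ≈ -1.7455

-1.7455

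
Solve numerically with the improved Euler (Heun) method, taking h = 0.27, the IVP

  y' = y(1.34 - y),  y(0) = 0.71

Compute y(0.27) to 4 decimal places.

Heun: k1 = f(s_n, y_n); k2 = f(s_n + h, y_n + h·k1); y_{n+1} = y_n + (h/2)·(k1 + k2).
s=0.000000, y=0.710000:
  k1 = f(0.000000, 0.710000) = 0.447300
  k2 = f(0.270000, 0.830771) = 0.423053
  y ← 0.710000 + (0.27/2)·(0.447300 + 0.423053) = 0.827498
y(0.27) ≈ 0.8275

0.8275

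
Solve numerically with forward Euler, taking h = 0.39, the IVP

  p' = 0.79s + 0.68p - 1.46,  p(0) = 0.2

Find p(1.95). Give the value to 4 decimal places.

Euler: p_{n+1} = p_n + h·f(s_n, p_n).
s=0.000000, p=0.200000: f=-1.324000 → p ← 0.200000 + 0.39·(-1.324000) = -0.316360
s=0.390000, p=-0.316360: f=-1.367025 → p ← -0.316360 + 0.39·(-1.367025) = -0.849500
s=0.780000, p=-0.849500: f=-1.421460 → p ← -0.849500 + 0.39·(-1.421460) = -1.403869
s=1.170000, p=-1.403869: f=-1.490331 → p ← -1.403869 + 0.39·(-1.490331) = -1.985098
s=1.560000, p=-1.985098: f=-1.577467 → p ← -1.985098 + 0.39·(-1.577467) = -2.600310
p(1.95) ≈ -2.6003

-2.6003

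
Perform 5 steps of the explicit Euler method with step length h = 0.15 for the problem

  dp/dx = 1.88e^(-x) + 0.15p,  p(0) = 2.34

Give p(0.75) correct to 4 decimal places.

Euler: p_{n+1} = p_n + h·f(x_n, p_n).
x=0.000000, p=2.340000: f=2.231000 → p ← 2.340000 + 0.15·2.231000 = 2.674650
x=0.150000, p=2.674650: f=2.019328 → p ← 2.674650 + 0.15·2.019328 = 2.977549
x=0.300000, p=2.977549: f=1.839371 → p ← 2.977549 + 0.15·1.839371 = 3.253455
x=0.450000, p=3.253455: f=1.686759 → p ← 3.253455 + 0.15·1.686759 = 3.506469
x=0.600000, p=3.506469: f=1.557736 → p ← 3.506469 + 0.15·1.557736 = 3.740129
p(0.75) ≈ 3.7401

3.7401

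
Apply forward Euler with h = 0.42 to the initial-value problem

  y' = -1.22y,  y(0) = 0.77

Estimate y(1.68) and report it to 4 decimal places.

0.0435

Euler: y_{n+1} = y_n + h·f(x_n, y_n).
x=0.000000, y=0.770000: f=-0.939400 → y ← 0.770000 + 0.42·(-0.939400) = 0.375452
x=0.420000, y=0.375452: f=-0.458051 → y ← 0.375452 + 0.42·(-0.458051) = 0.183070
x=0.840000, y=0.183070: f=-0.223346 → y ← 0.183070 + 0.42·(-0.223346) = 0.089265
x=1.260000, y=0.089265: f=-0.108903 → y ← 0.089265 + 0.42·(-0.108903) = 0.043526
y(1.68) ≈ 0.0435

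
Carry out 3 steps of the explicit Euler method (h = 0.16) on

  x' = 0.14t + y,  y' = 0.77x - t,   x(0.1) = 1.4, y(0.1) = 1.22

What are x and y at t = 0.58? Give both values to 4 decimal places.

2.0780, 1.6891

Euler on (x,y): x_{n+1} = x_n + h·x', y_{n+1} = y_n + h·y'.
0.100000: (1.400000, 1.220000); f=(1.234000, 0.978000) → (1.597440, 1.376480)
0.260000: (1.597440, 1.376480); f=(1.412880, 0.970029) → (1.823501, 1.531685)
0.420000: (1.823501, 1.531685); f=(1.590485, 0.984096) → (2.077978, 1.689140)
(x(0.58), y(0.58)) ≈ (2.0780, 1.6891)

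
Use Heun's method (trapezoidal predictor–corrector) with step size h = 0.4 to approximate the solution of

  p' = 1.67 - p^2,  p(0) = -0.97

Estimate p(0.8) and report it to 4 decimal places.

Heun: k1 = f(t_n, p_n); k2 = f(t_n + h, p_n + h·k1); p_{n+1} = p_n + (h/2)·(k1 + k2).
t=0.000000, p=-0.970000:
  k1 = f(0.000000, -0.970000) = 0.729100
  k2 = f(0.400000, -0.678360) = 1.209828
  p ← -0.970000 + (0.4/2)·(0.729100 + 1.209828) = -0.582214
t=0.400000, p=-0.582214:
  k1 = f(0.400000, -0.582214) = 1.331026
  k2 = f(0.800000, -0.049804) = 1.667520
  p ← -0.582214 + (0.4/2)·(1.331026 + 1.667520) = 0.017495
p(0.8) ≈ 0.0175

0.0175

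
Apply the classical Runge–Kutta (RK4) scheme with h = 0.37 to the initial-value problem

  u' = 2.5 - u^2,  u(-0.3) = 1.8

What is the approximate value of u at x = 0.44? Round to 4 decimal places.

RK4: k1 = f(x_n, u_n); k2 = f(x_n + h/2, u_n + (h/2)·k1); k3 = f(x_n + h/2, u_n + (h/2)·k2); k4 = f(x_n + h, u_n + h·k3); u_{n+1} = u_n + (h/6)·(k1 + 2k2 + 2k3 + k4).
x=-0.300000, u=1.800000:
  k1 = f(-0.300000, 1.800000) = -0.740000
  k2 = f(-0.115000, 1.663100) = -0.265902
  k3 = f(-0.115000, 1.750808) = -0.565329
  k4 = f(0.070000, 1.590828) = -0.030734
  u ← 1.800000 + (0.37/6)·(k1 + 2k2 + 2k3 + k4) = 1.649953
x=0.070000, u=1.649953:
  k1 = f(0.070000, 1.649953) = -0.222345
  k2 = f(0.255000, 1.608819) = -0.088299
  k3 = f(0.255000, 1.633618) = -0.168706
  k4 = f(0.440000, 1.587532) = -0.020256
  u ← 1.649953 + (0.37/6)·(k1 + 2k2 + 2k3 + k4) = 1.603295
u(0.44) ≈ 1.6033

1.6033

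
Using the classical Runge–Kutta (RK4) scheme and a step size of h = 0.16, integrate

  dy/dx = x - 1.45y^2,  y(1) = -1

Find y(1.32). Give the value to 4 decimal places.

RK4: k1 = f(x_n, y_n); k2 = f(x_n + h/2, y_n + (h/2)·k1); k3 = f(x_n + h/2, y_n + (h/2)·k2); k4 = f(x_n + h, y_n + h·k3); y_{n+1} = y_n + (h/6)·(k1 + 2k2 + 2k3 + k4).
x=1.000000, y=-1.000000:
  k1 = f(1.000000, -1.000000) = -0.450000
  k2 = f(1.080000, -1.036000) = -0.476279
  k3 = f(1.080000, -1.038102) = -0.482602
  k4 = f(1.160000, -1.077216) = -0.522573
  y ← -1.000000 + (0.16/6)·(k1 + 2k2 + 2k3 + k4) = -1.077076
x=1.160000, y=-1.077076:
  k1 = f(1.160000, -1.077076) = -0.522133
  k2 = f(1.240000, -1.118846) = -0.575135
  k3 = f(1.240000, -1.123086) = -0.588918
  k4 = f(1.320000, -1.171303) = -0.669327
  y ← -1.077076 + (0.16/6)·(k1 + 2k2 + 2k3 + k4) = -1.170931
y(1.32) ≈ -1.1709

-1.1709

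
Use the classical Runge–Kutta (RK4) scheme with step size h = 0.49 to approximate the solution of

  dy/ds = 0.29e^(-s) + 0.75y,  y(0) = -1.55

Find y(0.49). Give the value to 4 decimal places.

RK4: k1 = f(s_n, y_n); k2 = f(s_n + h/2, y_n + (h/2)·k1); k3 = f(s_n + h/2, y_n + (h/2)·k2); k4 = f(s_n + h, y_n + h·k3); y_{n+1} = y_n + (h/6)·(k1 + 2k2 + 2k3 + k4).
s=0.000000, y=-1.550000:
  k1 = f(0.000000, -1.550000) = -0.872500
  k2 = f(0.245000, -1.763763) = -1.095838
  k3 = f(0.245000, -1.818480) = -1.136876
  k4 = f(0.490000, -2.107069) = -1.402640
  y ← -1.550000 + (0.49/6)·(k1 + 2k2 + 2k3 + k4) = -2.100480
y(0.49) ≈ -2.1005

-2.1005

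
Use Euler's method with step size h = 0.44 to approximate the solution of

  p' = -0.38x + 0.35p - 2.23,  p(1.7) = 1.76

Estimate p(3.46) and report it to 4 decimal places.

Euler: p_{n+1} = p_n + h·f(x_n, p_n).
x=1.700000, p=1.760000: f=-2.260000 → p ← 1.760000 + 0.44·(-2.260000) = 0.765600
x=2.140000, p=0.765600: f=-2.775240 → p ← 0.765600 + 0.44·(-2.775240) = -0.455506
x=2.580000, p=-0.455506: f=-3.369827 → p ← -0.455506 + 0.44·(-3.369827) = -1.938229
x=3.020000, p=-1.938229: f=-4.055980 → p ← -1.938229 + 0.44·(-4.055980) = -3.722861
p(3.46) ≈ -3.7229

-3.7229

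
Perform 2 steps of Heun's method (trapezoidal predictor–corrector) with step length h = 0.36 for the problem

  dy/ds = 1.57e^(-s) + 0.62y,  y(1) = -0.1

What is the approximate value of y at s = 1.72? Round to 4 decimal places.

0.2328

Heun: k1 = f(s_n, y_n); k2 = f(s_n + h, y_n + h·k1); y_{n+1} = y_n + (h/2)·(k1 + k2).
s=1.000000, y=-0.100000:
  k1 = f(1.000000, -0.100000) = 0.515571
  k2 = f(1.360000, 0.085605) = 0.456033
  y ← -0.100000 + (0.36/2)·(0.515571 + 0.456033) = 0.074889
s=1.360000, y=0.074889:
  k1 = f(1.360000, 0.074889) = 0.449388
  k2 = f(1.720000, 0.236668) = 0.427868
  y ← 0.074889 + (0.36/2)·(0.449388 + 0.427868) = 0.232795
y(1.72) ≈ 0.2328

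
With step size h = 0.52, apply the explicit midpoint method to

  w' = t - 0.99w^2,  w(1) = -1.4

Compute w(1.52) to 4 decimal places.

-2.1370

Midpoint: k1 = f(t_n, w_n); k2 = f(t_n + h/2, w_n + (h/2)·k1); w_{n+1} = w_n + h·k2.
t=1.000000, w=-1.400000:
  k1 = f(1.000000, -1.400000) = -0.940400
  k2 = f(1.260000, -1.644504) = -1.417349
  w ← -1.400000 + 0.52·(-1.417349) = -2.137022
w(1.52) ≈ -2.1370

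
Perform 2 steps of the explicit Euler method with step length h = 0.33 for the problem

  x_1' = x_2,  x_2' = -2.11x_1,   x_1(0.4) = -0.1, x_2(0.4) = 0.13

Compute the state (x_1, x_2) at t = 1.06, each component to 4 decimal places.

0.0088, 0.2394

Euler on (x_1,x_2): x_1_{n+1} = x_1_n + h·x_1', x_2_{n+1} = x_2_n + h·x_2'.
0.400000: (-0.100000, 0.130000); f=(0.130000, 0.211000) → (-0.057100, 0.199630)
0.730000: (-0.057100, 0.199630); f=(0.199630, 0.120481) → (0.008778, 0.239389)
(x_1(1.06), x_2(1.06)) ≈ (0.0088, 0.2394)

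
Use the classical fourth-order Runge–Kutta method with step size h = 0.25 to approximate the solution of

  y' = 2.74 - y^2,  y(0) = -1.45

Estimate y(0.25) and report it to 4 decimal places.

-1.2208

RK4: k1 = f(x_n, y_n); k2 = f(x_n + h/2, y_n + (h/2)·k1); k3 = f(x_n + h/2, y_n + (h/2)·k2); k4 = f(x_n + h, y_n + h·k3); y_{n+1} = y_n + (h/6)·(k1 + 2k2 + 2k3 + k4).
x=0.000000, y=-1.450000:
  k1 = f(0.000000, -1.450000) = 0.637500
  k2 = f(0.125000, -1.370312) = 0.862244
  k3 = f(0.125000, -1.342220) = 0.938447
  k4 = f(0.250000, -1.215388) = 1.262831
  y ← -1.450000 + (0.25/6)·(k1 + 2k2 + 2k3 + k4) = -1.220762
y(0.25) ≈ -1.2208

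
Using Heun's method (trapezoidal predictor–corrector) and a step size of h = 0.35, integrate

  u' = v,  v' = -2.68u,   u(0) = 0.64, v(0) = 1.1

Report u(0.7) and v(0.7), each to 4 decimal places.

0.8806, -0.5962

Heun on (u,v): k1 = f(s_n, state_n); k2 = f(s_n + h, state_n + h·k1); state_{n+1} = state_n + (h/2)·(k1 + k2).
0.000000: (0.640000, 1.100000)
  k1 = (1.100000, -1.715200)
  predictor → (1.025000, 0.499680)
  k2 = (0.499680, -2.747000)
  → (0.919944, 0.319115)
0.350000: (0.919944, 0.319115)
  k1 = (0.319115, -2.465450)
  predictor → (1.031634, -0.543792)
  k2 = (-0.543792, -2.764780)
  → (0.880625, -0.596175)
(u(0.7), v(0.7)) ≈ (0.8806, -0.5962)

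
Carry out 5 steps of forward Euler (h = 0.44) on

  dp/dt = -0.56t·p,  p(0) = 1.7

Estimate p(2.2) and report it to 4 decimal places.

0.4536

Euler: p_{n+1} = p_n + h·f(t_n, p_n).
t=0.000000, p=1.700000: f=0.000000 → p ← 1.700000 + 0.44·0.000000 = 1.700000
t=0.440000, p=1.700000: f=-0.418880 → p ← 1.700000 + 0.44·(-0.418880) = 1.515693
t=0.880000, p=1.515693: f=-0.746933 → p ← 1.515693 + 0.44·(-0.746933) = 1.187042
t=1.320000, p=1.187042: f=-0.877462 → p ← 1.187042 + 0.44·(-0.877462) = 0.800959
t=1.760000, p=0.800959: f=-0.789425 → p ← 0.800959 + 0.44·(-0.789425) = 0.453612
p(2.2) ≈ 0.4536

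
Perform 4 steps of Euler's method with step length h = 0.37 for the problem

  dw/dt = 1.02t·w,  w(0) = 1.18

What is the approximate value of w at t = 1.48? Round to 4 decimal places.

2.4410

Euler: w_{n+1} = w_n + h·f(t_n, w_n).
t=0.000000, w=1.180000: f=0.000000 → w ← 1.180000 + 0.37·0.000000 = 1.180000
t=0.370000, w=1.180000: f=0.445332 → w ← 1.180000 + 0.37·0.445332 = 1.344773
t=0.740000, w=1.344773: f=1.015035 → w ← 1.344773 + 0.37·1.015035 = 1.720336
t=1.110000, w=1.720336: f=1.947764 → w ← 1.720336 + 0.37·1.947764 = 2.441008
w(1.48) ≈ 2.4410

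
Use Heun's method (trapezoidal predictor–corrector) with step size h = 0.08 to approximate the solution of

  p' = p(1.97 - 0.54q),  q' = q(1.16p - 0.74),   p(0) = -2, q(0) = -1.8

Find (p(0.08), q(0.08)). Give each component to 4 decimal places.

Heun on (p,q): k1 = f(s_n, state_n); k2 = f(s_n + h, state_n + h·k1); state_{n+1} = state_n + (h/2)·(k1 + k2).
0.000000: (-2.000000, -1.800000)
  k1 = (-5.884000, 5.508000)
  predictor → (-2.470720, -1.359360)
  k2 = (-6.680961, 4.901900)
  → (-2.502598, -1.383604)
(p(0.08), q(0.08)) ≈ (-2.5026, -1.3836)

-2.5026, -1.3836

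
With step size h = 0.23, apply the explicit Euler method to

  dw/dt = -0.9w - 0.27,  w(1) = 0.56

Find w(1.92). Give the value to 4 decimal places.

0.0401

Euler: w_{n+1} = w_n + h·f(t_n, w_n).
t=1.000000, w=0.560000: f=-0.774000 → w ← 0.560000 + 0.23·(-0.774000) = 0.381980
t=1.230000, w=0.381980: f=-0.613782 → w ← 0.381980 + 0.23·(-0.613782) = 0.240810
t=1.460000, w=0.240810: f=-0.486729 → w ← 0.240810 + 0.23·(-0.486729) = 0.128862
t=1.690000, w=0.128862: f=-0.385976 → w ← 0.128862 + 0.23·(-0.385976) = 0.040088
w(1.92) ≈ 0.0401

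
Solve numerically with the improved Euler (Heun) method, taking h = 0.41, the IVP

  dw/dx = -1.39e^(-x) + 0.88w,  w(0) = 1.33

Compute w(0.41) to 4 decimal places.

Heun: k1 = f(x_n, w_n); k2 = f(x_n + h, w_n + h·k1); w_{n+1} = w_n + (h/2)·(k1 + k2).
x=0.000000, w=1.330000:
  k1 = f(0.000000, 1.330000) = -0.219600
  k2 = f(0.410000, 1.239964) = 0.168694
  w ← 1.330000 + (0.41/2)·(-0.219600 + 0.168694) = 1.319564
w(0.41) ≈ 1.3196

1.3196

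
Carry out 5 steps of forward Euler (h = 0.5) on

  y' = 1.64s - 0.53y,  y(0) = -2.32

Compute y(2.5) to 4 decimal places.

Euler: y_{n+1} = y_n + h·f(s_n, y_n).
s=0.000000, y=-2.320000: f=1.229600 → y ← -2.320000 + 0.5·1.229600 = -1.705200
s=0.500000, y=-1.705200: f=1.723756 → y ← -1.705200 + 0.5·1.723756 = -0.843322
s=1.000000, y=-0.843322: f=2.086961 → y ← -0.843322 + 0.5·2.086961 = 0.200158
s=1.500000, y=0.200158: f=2.353916 → y ← 0.200158 + 0.5·2.353916 = 1.377116
s=2.000000, y=1.377116: f=2.550128 → y ← 1.377116 + 0.5·2.550128 = 2.652181
y(2.5) ≈ 2.6522

2.6522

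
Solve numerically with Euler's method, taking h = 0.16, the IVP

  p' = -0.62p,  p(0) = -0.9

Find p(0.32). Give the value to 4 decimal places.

-0.7303

Euler: p_{n+1} = p_n + h·f(t_n, p_n).
t=0.000000, p=-0.900000: f=0.558000 → p ← -0.900000 + 0.16·0.558000 = -0.810720
t=0.160000, p=-0.810720: f=0.502646 → p ← -0.810720 + 0.16·0.502646 = -0.730297
p(0.32) ≈ -0.7303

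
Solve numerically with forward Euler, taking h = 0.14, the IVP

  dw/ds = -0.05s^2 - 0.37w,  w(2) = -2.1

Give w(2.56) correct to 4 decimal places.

-1.8257

Euler: w_{n+1} = w_n + h·f(s_n, w_n).
s=2.000000, w=-2.100000: f=0.577000 → w ← -2.100000 + 0.14·0.577000 = -2.019220
s=2.140000, w=-2.019220: f=0.518131 → w ← -2.019220 + 0.14·0.518131 = -1.946682
s=2.280000, w=-1.946682: f=0.460352 → w ← -1.946682 + 0.14·0.460352 = -1.882232
s=2.420000, w=-1.882232: f=0.403606 → w ← -1.882232 + 0.14·0.403606 = -1.825727
w(2.56) ≈ -1.8257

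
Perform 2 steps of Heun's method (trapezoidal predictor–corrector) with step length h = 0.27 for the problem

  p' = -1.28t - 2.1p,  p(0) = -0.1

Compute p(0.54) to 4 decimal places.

Heun: k1 = f(t_n, p_n); k2 = f(t_n + h, p_n + h·k1); p_{n+1} = p_n + (h/2)·(k1 + k2).
t=0.000000, p=-0.100000:
  k1 = f(0.000000, -0.100000) = 0.210000
  k2 = f(0.270000, -0.043300) = -0.254670
  p ← -0.100000 + (0.27/2)·(0.210000 + (-0.254670)) = -0.106030
t=0.270000, p=-0.106030:
  k1 = f(0.270000, -0.106030) = -0.122936
  k2 = f(0.540000, -0.139223) = -0.398831
  p ← -0.106030 + (0.27/2)·(-0.122936 + (-0.398831)) = -0.176469
p(0.54) ≈ -0.1765

-0.1765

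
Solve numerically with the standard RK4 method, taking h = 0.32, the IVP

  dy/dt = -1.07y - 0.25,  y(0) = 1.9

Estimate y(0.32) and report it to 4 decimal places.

RK4: k1 = f(t_n, y_n); k2 = f(t_n + h/2, y_n + (h/2)·k1); k3 = f(t_n + h/2, y_n + (h/2)·k2); k4 = f(t_n + h, y_n + h·k3); y_{n+1} = y_n + (h/6)·(k1 + 2k2 + 2k3 + k4).
t=0.000000, y=1.900000:
  k1 = f(0.000000, 1.900000) = -2.283000
  k2 = f(0.160000, 1.534720) = -1.892150
  k3 = f(0.160000, 1.597256) = -1.959064
  k4 = f(0.320000, 1.273100) = -1.612217
  y ← 1.900000 + (0.32/6)·(k1 + 2k2 + 2k3 + k4) = 1.281459
y(0.32) ≈ 1.2815

1.2815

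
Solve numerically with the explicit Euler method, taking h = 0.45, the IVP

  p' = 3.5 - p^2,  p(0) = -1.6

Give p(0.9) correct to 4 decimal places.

Euler: p_{n+1} = p_n + h·f(s_n, p_n).
s=0.000000, p=-1.600000: f=0.940000 → p ← -1.600000 + 0.45·0.940000 = -1.177000
s=0.450000, p=-1.177000: f=2.114671 → p ← -1.177000 + 0.45·2.114671 = -0.225398
p(0.9) ≈ -0.2254

-0.2254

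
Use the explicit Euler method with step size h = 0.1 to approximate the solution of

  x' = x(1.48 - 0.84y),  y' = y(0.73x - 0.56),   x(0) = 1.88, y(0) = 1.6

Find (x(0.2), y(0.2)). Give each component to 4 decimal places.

1.9107, 1.8738

Euler on (x,y): x_{n+1} = x_n + h·x', y_{n+1} = y_n + h·y'.
0.000000: (1.880000, 1.600000); f=(0.255680, 1.299840) → (1.905568, 1.729984)
0.100000: (1.905568, 1.729984); f=(0.051095, 1.437729) → (1.910677, 1.873757)
(x(0.2), y(0.2)) ≈ (1.9107, 1.8738)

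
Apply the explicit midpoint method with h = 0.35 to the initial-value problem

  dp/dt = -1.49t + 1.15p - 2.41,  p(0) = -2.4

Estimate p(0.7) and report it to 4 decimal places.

Midpoint: k1 = f(t_n, p_n); k2 = f(t_n + h/2, p_n + (h/2)·k1); p_{n+1} = p_n + h·k2.
t=0.000000, p=-2.400000:
  k1 = f(0.000000, -2.400000) = -5.170000
  k2 = f(0.175000, -3.304750) = -6.471213
  p ← -2.400000 + 0.35·(-6.471213) = -4.664924
t=0.350000, p=-4.664924:
  k1 = f(0.350000, -4.664924) = -8.296163
  k2 = f(0.525000, -6.116753) = -10.226516
  p ← -4.664924 + 0.35·(-10.226516) = -8.244205
p(0.7) ≈ -8.2442

-8.2442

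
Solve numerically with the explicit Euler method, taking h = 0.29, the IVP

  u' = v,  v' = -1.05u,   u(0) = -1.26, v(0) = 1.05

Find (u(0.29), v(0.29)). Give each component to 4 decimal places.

-0.9555, 1.4337

Euler on (u,v): u_{n+1} = u_n + h·u', v_{n+1} = v_n + h·v'.
0.000000: (-1.260000, 1.050000); f=(1.050000, 1.323000) → (-0.955500, 1.433670)
(u(0.29), v(0.29)) ≈ (-0.9555, 1.4337)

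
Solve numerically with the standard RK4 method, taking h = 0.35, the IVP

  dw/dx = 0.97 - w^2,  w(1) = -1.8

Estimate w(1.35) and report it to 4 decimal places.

-3.6855

RK4: k1 = f(x_n, w_n); k2 = f(x_n + h/2, w_n + (h/2)·k1); k3 = f(x_n + h/2, w_n + (h/2)·k2); k4 = f(x_n + h, w_n + h·k3); w_{n+1} = w_n + (h/6)·(k1 + 2k2 + 2k3 + k4).
x=1.000000, w=-1.800000:
  k1 = f(1.000000, -1.800000) = -2.270000
  k2 = f(1.175000, -2.197250) = -3.857908
  k3 = f(1.175000, -2.475134) = -5.156287
  k4 = f(1.350000, -3.604701) = -12.023866
  w ← -1.800000 + (0.35/6)·(k1 + 2k2 + 2k3 + k4) = -3.685465
w(1.35) ≈ -3.6855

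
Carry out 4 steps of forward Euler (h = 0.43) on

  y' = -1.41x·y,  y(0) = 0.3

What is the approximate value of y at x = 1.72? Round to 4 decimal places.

0.0231

Euler: y_{n+1} = y_n + h·f(x_n, y_n).
x=0.000000, y=0.300000: f=0.000000 → y ← 0.300000 + 0.43·0.000000 = 0.300000
x=0.430000, y=0.300000: f=-0.181890 → y ← 0.300000 + 0.43·(-0.181890) = 0.221787
x=0.860000, y=0.221787: f=-0.268939 → y ← 0.221787 + 0.43·(-0.268939) = 0.106143
x=1.290000, y=0.106143: f=-0.193064 → y ← 0.106143 + 0.43·(-0.193064) = 0.023126
y(1.72) ≈ 0.0231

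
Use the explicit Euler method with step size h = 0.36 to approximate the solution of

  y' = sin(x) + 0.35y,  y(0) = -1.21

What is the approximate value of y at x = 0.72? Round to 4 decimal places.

-1.4073

Euler: y_{n+1} = y_n + h·f(x_n, y_n).
x=0.000000, y=-1.210000: f=-0.423500 → y ← -1.210000 + 0.36·(-0.423500) = -1.362460
x=0.360000, y=-1.362460: f=-0.124587 → y ← -1.362460 + 0.36·(-0.124587) = -1.407311
y(0.72) ≈ -1.4073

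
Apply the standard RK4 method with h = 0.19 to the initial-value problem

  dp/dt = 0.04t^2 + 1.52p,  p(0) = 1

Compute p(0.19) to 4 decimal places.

RK4: k1 = f(t_n, p_n); k2 = f(t_n + h/2, p_n + (h/2)·k1); k3 = f(t_n + h/2, p_n + (h/2)·k2); k4 = f(t_n + h, p_n + h·k3); p_{n+1} = p_n + (h/6)·(k1 + 2k2 + 2k3 + k4).
t=0.000000, p=1.000000:
  k1 = f(0.000000, 1.000000) = 1.520000
  k2 = f(0.095000, 1.144400) = 1.739849
  k3 = f(0.095000, 1.165286) = 1.771595
  k4 = f(0.190000, 1.336603) = 2.033081
  p ← 1.000000 + (0.19/6)·(k1 + 2k2 + 2k3 + k4) = 1.334906
p(0.19) ≈ 1.3349

1.3349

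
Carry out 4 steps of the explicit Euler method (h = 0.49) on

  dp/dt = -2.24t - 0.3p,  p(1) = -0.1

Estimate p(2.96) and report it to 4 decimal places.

Euler: p_{n+1} = p_n + h·f(t_n, p_n).
t=1.000000, p=-0.100000: f=-2.210000 → p ← -0.100000 + 0.49·(-2.210000) = -1.182900
t=1.490000, p=-1.182900: f=-2.982730 → p ← -1.182900 + 0.49·(-2.982730) = -2.644438
t=1.980000, p=-2.644438: f=-3.641869 → p ← -2.644438 + 0.49·(-3.641869) = -4.428953
t=2.470000, p=-4.428953: f=-4.204114 → p ← -4.428953 + 0.49·(-4.204114) = -6.488969
p(2.96) ≈ -6.4890

-6.4890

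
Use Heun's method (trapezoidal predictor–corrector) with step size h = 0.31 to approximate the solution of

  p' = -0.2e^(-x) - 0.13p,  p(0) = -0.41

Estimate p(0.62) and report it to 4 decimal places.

Heun: k1 = f(x_n, p_n); k2 = f(x_n + h, p_n + h·k1); p_{n+1} = p_n + (h/2)·(k1 + k2).
x=0.000000, p=-0.410000:
  k1 = f(0.000000, -0.410000) = -0.146700
  k2 = f(0.310000, -0.455477) = -0.087477
  p ← -0.410000 + (0.31/2)·(-0.146700 + (-0.087477)) = -0.446297
x=0.310000, p=-0.446297:
  k1 = f(0.310000, -0.446297) = -0.088671
  k2 = f(0.620000, -0.473785) = -0.045997
  p ← -0.446297 + (0.31/2)·(-0.088671 + (-0.045997)) = -0.467171
p(0.62) ≈ -0.4672

-0.4672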